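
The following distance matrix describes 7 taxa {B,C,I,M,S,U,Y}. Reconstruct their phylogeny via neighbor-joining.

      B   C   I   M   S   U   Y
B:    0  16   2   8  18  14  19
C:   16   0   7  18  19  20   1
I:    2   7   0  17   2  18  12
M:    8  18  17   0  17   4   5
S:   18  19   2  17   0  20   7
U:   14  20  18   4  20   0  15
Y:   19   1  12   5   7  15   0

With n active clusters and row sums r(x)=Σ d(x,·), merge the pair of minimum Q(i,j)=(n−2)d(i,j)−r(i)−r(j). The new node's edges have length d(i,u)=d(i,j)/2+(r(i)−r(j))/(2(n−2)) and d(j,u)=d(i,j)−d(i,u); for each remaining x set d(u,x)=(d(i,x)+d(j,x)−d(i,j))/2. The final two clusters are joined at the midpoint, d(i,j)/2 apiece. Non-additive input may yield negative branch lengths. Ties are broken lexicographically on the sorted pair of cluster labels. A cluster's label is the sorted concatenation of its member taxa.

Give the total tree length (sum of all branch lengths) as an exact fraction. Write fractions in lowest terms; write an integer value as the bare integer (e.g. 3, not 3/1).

iteration 1: select M,U (d=4, Q=-140); attach at lengths (-1/5, 21/5); label the merged cluster MU
  updated: d(B,MU)=9, d(C,MU)=17, d(I,MU)=31/2, d(MU,S)=33/2, d(MU,Y)=8
iteration 2: select C,Y (d=1, Q=-103); attach at lengths (17/8, -9/8); label the merged cluster CY
  updated: d(B,CY)=17, d(CY,I)=9, d(CY,MU)=12, d(CY,S)=25/2
iteration 3: select B,MU (d=9, Q=-72); attach at lengths (10/3, 17/3); label the merged cluster BMU
  updated: d(BMU,CY)=10, d(BMU,I)=17/4, d(BMU,S)=51/4
iteration 4: select BMU,CY (d=10, Q=-77/2); attach at lengths (31/8, 49/8); label the merged cluster BCMUY
  updated: d(BCMUY,I)=13/8, d(BCMUY,S)=61/8
iteration 5: select BCMUY,I (d=13/8, Q=-45/4); attach at lengths (29/8, -2); label the merged cluster BCIMUY
  updated: d(BCIMUY,S)=4
iteration 6: select BCIMUY,S (d=4); attach at lengths (2, 2); label the merged cluster BCIMSUY
final tree: ((((B:10/3,(M:-1/5,U:21/5):17/3):31/8,(C:17/8,Y:-9/8):49/8):29/8,I:-2):2,S:2)
total length: 237/8

237/8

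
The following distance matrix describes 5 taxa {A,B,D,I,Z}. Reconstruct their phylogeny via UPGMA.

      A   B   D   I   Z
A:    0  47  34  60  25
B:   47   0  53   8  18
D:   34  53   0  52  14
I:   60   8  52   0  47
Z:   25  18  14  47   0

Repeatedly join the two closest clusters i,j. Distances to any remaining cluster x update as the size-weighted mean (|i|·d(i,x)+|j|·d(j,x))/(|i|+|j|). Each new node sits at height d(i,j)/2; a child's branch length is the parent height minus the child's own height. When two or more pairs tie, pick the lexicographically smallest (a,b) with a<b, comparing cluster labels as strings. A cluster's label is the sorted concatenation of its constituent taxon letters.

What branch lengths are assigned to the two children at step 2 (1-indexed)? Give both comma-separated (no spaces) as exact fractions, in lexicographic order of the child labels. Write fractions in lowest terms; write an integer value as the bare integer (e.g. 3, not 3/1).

7,7

step 1: merge (B,I) at d=8; branch lengths B→4, I→4; new cluster BI
  updated: d(A,BI)=107/2, d(BI,D)=105/2, d(BI,Z)=65/2
step 2: merge (D,Z) at d=14; branch lengths D→7, Z→7; new cluster DZ
  updated: d(A,DZ)=59/2, d(BI,DZ)=85/2
step 3: merge (A,DZ) at d=59/2; branch lengths A→59/4, DZ→31/4; new cluster ADZ
  updated: d(ADZ,BI)=277/6
step 4: merge (ADZ,BI) at d=277/6; branch lengths ADZ→25/3, BI→229/12; new cluster ABDIZ
final tree: ((A:59/4,(D:7,Z:7):31/4):25/3,(B:4,I:4):229/12)
total length: 863/12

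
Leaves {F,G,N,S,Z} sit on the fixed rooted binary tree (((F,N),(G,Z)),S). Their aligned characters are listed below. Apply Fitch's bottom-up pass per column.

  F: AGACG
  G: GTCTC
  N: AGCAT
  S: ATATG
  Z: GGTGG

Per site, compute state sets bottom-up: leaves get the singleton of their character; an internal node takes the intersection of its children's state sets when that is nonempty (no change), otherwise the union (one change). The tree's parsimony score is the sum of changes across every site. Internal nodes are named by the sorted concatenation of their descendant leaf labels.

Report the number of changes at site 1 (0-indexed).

[col 0] FN: children F:{A}, N:{A} ∩→ {A}; cost 0
[col 0] GZ: children G:{G}, Z:{G} ∩→ {G}; cost 0
[col 0] FGNZ: children FN:{A}, GZ:{G} ∪→ {A,G}; cost 1
[col 0] FGNSZ: children FGNZ:{A,G}, S:{A} ∩→ {A}; cost 0
[col 1] FN: children F:{G}, N:{G} ∩→ {G}; cost 0
[col 1] GZ: children G:{T}, Z:{G} ∪→ {G,T}; cost 1
[col 1] FGNZ: children FN:{G}, GZ:{G,T} ∩→ {G}; cost 0
[col 1] FGNSZ: children FGNZ:{G}, S:{T} ∪→ {G,T}; cost 1
[col 2] FN: children F:{A}, N:{C} ∪→ {A,C}; cost 1
[col 2] GZ: children G:{C}, Z:{T} ∪→ {C,T}; cost 1
[col 2] FGNZ: children FN:{A,C}, GZ:{C,T} ∩→ {C}; cost 0
[col 2] FGNSZ: children FGNZ:{C}, S:{A} ∪→ {A,C}; cost 1
[col 3] FN: children F:{C}, N:{A} ∪→ {A,C}; cost 1
[col 3] GZ: children G:{T}, Z:{G} ∪→ {G,T}; cost 1
[col 3] FGNZ: children FN:{A,C}, GZ:{G,T} ∪→ {A,C,G,T}; cost 1
[col 3] FGNSZ: children FGNZ:{A,C,G,T}, S:{T} ∩→ {T}; cost 0
[col 4] FN: children F:{G}, N:{T} ∪→ {G,T}; cost 1
[col 4] GZ: children G:{C}, Z:{G} ∪→ {C,G}; cost 1
[col 4] FGNZ: children FN:{G,T}, GZ:{C,G} ∩→ {G}; cost 0
[col 4] FGNSZ: children FGNZ:{G}, S:{G} ∩→ {G}; cost 0
per-site changes: [1, 2, 3, 3, 2]; total = 11

2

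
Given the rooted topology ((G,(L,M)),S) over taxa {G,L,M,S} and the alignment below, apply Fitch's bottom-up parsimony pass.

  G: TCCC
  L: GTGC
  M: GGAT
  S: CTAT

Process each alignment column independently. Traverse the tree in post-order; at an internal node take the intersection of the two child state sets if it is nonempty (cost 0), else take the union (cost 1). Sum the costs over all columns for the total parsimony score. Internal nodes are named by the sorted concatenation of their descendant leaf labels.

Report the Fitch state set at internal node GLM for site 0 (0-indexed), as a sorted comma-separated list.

G,T

site 0, node LM: L={G} ∩ M={G} → {G} (+0)
site 0, node GLM: G={T} ∪ LM={G} → {G,T} (+1)
site 0, node GLMS: GLM={G,T} ∪ S={C} → {C,G,T} (+1)
site 1, node LM: L={T} ∪ M={G} → {G,T} (+1)
site 1, node GLM: G={C} ∪ LM={G,T} → {C,G,T} (+1)
site 1, node GLMS: GLM={C,G,T} ∩ S={T} → {T} (+0)
site 2, node LM: L={G} ∪ M={A} → {A,G} (+1)
site 2, node GLM: G={C} ∪ LM={A,G} → {A,C,G} (+1)
site 2, node GLMS: GLM={A,C,G} ∩ S={A} → {A} (+0)
site 3, node LM: L={C} ∪ M={T} → {C,T} (+1)
site 3, node GLM: G={C} ∩ LM={C,T} → {C} (+0)
site 3, node GLMS: GLM={C} ∪ S={T} → {C,T} (+1)
per-site changes: [2, 2, 2, 2]; total = 8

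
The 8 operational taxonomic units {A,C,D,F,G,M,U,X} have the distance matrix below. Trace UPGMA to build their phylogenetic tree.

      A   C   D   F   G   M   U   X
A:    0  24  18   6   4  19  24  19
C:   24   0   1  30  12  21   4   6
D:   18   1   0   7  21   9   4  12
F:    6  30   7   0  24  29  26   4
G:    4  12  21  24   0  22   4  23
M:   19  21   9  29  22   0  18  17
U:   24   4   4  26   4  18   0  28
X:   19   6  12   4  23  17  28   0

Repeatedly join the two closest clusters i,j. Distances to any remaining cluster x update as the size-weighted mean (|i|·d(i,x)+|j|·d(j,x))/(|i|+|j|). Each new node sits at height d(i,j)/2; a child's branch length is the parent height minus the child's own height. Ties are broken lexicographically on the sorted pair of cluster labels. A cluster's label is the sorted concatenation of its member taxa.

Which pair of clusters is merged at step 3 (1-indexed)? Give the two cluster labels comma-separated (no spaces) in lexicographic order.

step 1: merge (C,D) at d=1; branch lengths C→1/2, D→1/2; new cluster CD
  updated: d(A,CD)=21, d(CD,F)=37/2, d(CD,G)=33/2, d(CD,M)=15, d(CD,U)=4, d(CD,X)=9
step 2: merge (A,G) at d=4; branch lengths A→2, G→2; new cluster AG
  updated: d(AG,CD)=75/4, d(AG,F)=15, d(AG,M)=41/2, d(AG,U)=14, d(AG,X)=21
step 3: merge (CD,U) at d=4; branch lengths CD→3/2, U→2; new cluster CDU
  updated: d(AG,CDU)=103/6, d(CDU,F)=21, d(CDU,M)=16, d(CDU,X)=46/3
step 4: merge (F,X) at d=4; branch lengths F→2, X→2; new cluster FX
  updated: d(AG,FX)=18, d(CDU,FX)=109/6, d(FX,M)=23
step 5: merge (CDU,M) at d=16; branch lengths CDU→6, M→8; new cluster CDMU
  updated: d(AG,CDMU)=18, d(CDMU,FX)=155/8
step 6: merge (AG,CDMU) at d=18; branch lengths AG→7, CDMU→1; new cluster ACDGMU
  updated: d(ACDGMU,FX)=227/12
step 7: merge (ACDGMU,FX) at d=227/12; branch lengths ACDGMU→11/24, FX→179/24; new cluster ACDFGMUX
final tree: (((A:2,G:2):7,(((C:1/2,D:1/2):3/2,U:2):6,M:8):1):11/24,(F:2,X:2):179/24)
total length: 509/12

CD,U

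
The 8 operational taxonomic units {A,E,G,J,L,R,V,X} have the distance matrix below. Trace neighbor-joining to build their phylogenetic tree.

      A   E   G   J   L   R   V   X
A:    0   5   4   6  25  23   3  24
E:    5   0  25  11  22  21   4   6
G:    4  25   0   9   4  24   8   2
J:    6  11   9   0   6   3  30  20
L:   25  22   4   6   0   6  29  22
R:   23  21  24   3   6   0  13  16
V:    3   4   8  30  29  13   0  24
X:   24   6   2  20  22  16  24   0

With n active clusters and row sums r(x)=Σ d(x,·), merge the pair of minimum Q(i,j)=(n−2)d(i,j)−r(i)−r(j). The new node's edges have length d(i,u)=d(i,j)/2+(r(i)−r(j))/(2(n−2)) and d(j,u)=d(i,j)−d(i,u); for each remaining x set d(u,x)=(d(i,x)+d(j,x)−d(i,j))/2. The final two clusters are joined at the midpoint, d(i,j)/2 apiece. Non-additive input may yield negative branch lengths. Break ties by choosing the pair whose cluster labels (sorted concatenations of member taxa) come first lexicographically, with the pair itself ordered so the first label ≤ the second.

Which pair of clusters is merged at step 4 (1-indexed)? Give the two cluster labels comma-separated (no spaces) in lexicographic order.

GX,JLR

iteration 1: select L,R (d=6, Q=-184); attach at lengths (11/3, 7/3); label the merged cluster LR
  updated: d(A,LR)=21, d(E,LR)=37/2, d(G,LR)=11, d(J,LR)=3/2, d(LR,V)=18, d(LR,X)=16
iteration 2: select J,LR (d=3/2, Q=-156); attach at lengths (-1/10, 8/5); label the merged cluster JLR
  updated: d(A,JLR)=51/4, d(E,JLR)=14, d(G,JLR)=37/4, d(JLR,V)=93/4, d(JLR,X)=69/4
iteration 3: select G,X (d=2, Q=-227/2); attach at lengths (-17/8, 33/8); label the merged cluster GX
  updated: d(A,GX)=13, d(E,GX)=29/2, d(GX,JLR)=49/4, d(GX,V)=15
iteration 4: select GX,JLR (d=49/4, Q=-321/4); attach at lengths (39/8, 59/8); label the merged cluster GJLRX
  updated: d(A,GJLRX)=27/4, d(E,GJLRX)=65/8, d(GJLRX,V)=13
iteration 5: select A,GJLRX (d=27/4, Q=-233/8); attach at lengths (3/32, 213/32); label the merged cluster AGJLRX
  updated: d(AGJLRX,E)=51/16, d(AGJLRX,V)=37/8
iteration 6: select AGJLRX,E (d=51/16, Q=-189/16); attach at lengths (61/32, 41/32); label the merged cluster AEGJLRX
  updated: d(AEGJLRX,V)=87/32
iteration 7: select AEGJLRX,V (d=87/32); attach at lengths (87/64, 87/64); label the merged cluster AEGJLRVX
final tree: (((A:3/32,((G:-17/8,X:33/8):39/8,(J:-1/10,(L:11/3,R:7/3):8/5):59/8):213/32):61/32,E:41/32):87/64,V:87/64)
total length: 1101/32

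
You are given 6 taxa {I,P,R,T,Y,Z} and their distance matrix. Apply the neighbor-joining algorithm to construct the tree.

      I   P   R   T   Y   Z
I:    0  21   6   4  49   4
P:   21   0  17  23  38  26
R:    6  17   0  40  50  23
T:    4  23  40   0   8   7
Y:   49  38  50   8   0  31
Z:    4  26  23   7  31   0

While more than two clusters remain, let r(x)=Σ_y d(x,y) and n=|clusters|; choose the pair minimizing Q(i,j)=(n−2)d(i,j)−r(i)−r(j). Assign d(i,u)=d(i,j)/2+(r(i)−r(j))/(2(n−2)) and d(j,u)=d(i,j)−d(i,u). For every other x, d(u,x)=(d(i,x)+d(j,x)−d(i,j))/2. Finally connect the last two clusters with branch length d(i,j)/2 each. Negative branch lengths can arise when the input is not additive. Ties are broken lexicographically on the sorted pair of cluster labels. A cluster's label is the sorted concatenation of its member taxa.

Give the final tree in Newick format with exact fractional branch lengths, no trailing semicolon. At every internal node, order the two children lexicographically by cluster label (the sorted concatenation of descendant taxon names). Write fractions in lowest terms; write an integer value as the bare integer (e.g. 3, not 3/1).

(((I:-19/16,((T:-31/4,Y:63/4):41/3,Z:4/3):111/16):99/16,P:173/16):99/32,R:99/32)

step 1: merge (T,Y) at d=8, Q=-226; branch lengths T→-31/4, Y→63/4; new cluster TY
  updated: d(I,TY)=45/2, d(P,TY)=53/2, d(R,TY)=41, d(TY,Z)=15
step 2: merge (TY,Z) at d=15, Q=-128; branch lengths TY→41/3, Z→4/3; new cluster TYZ
  updated: d(I,TYZ)=23/4, d(P,TYZ)=75/4, d(R,TYZ)=49/2
step 3: merge (I,TYZ) at d=23/4, Q=-281/4; branch lengths I→-19/16, TYZ→111/16; new cluster ITYZ
  updated: d(ITYZ,P)=17, d(ITYZ,R)=99/8
step 4: merge (ITYZ,P) at d=17, Q=-371/8; branch lengths ITYZ→99/16, P→173/16; new cluster IPTYZ
  updated: d(IPTYZ,R)=99/16
step 5: merge (IPTYZ,R) at d=99/16; branch lengths IPTYZ→99/32, R→99/32; new cluster IPRTYZ
final tree: (((I:-19/16,((T:-31/4,Y:63/4):41/3,Z:4/3):111/16):99/16,P:173/16):99/32,R:99/32)
total length: 831/16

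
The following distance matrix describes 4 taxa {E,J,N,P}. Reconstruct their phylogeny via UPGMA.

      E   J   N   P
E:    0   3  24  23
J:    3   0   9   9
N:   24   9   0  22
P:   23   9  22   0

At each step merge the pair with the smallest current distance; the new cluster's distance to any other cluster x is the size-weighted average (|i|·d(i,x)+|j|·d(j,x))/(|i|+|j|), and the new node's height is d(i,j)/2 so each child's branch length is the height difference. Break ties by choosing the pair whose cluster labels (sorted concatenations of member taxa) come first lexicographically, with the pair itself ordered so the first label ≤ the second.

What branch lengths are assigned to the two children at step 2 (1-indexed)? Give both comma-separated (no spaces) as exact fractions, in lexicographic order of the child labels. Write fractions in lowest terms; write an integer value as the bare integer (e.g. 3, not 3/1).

step 1: merge (E,J) at d=3; branch lengths E→3/2, J→3/2; new cluster EJ
  updated: d(EJ,N)=33/2, d(EJ,P)=16
step 2: merge (EJ,P) at d=16; branch lengths EJ→13/2, P→8; new cluster EJP
  updated: d(EJP,N)=55/3
step 3: merge (EJP,N) at d=55/3; branch lengths EJP→7/6, N→55/6; new cluster EJNP
final tree: (((E:3/2,J:3/2):13/2,P:8):7/6,N:55/6)
total length: 167/6

13/2,8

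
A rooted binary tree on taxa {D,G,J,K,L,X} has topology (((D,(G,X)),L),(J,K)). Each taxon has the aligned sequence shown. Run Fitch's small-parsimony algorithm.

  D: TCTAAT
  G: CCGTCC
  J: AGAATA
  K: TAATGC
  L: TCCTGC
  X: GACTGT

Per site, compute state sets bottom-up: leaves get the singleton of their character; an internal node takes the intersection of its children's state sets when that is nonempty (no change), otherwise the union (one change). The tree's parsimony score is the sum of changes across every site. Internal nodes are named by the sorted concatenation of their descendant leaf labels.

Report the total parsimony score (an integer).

site 0, node GX: G={C} ∪ X={G} → {C,G} (+1)
site 0, node DGX: D={T} ∪ GX={C,G} → {C,G,T} (+1)
site 0, node DGLX: DGX={C,G,T} ∩ L={T} → {T} (+0)
site 0, node JK: J={A} ∪ K={T} → {A,T} (+1)
site 0, node DGJKLX: DGLX={T} ∩ JK={A,T} → {T} (+0)
site 1, node GX: G={C} ∪ X={A} → {A,C} (+1)
site 1, node DGX: D={C} ∩ GX={A,C} → {C} (+0)
site 1, node DGLX: DGX={C} ∩ L={C} → {C} (+0)
site 1, node JK: J={G} ∪ K={A} → {A,G} (+1)
site 1, node DGJKLX: DGLX={C} ∪ JK={A,G} → {A,C,G} (+1)
site 2, node GX: G={G} ∪ X={C} → {C,G} (+1)
site 2, node DGX: D={T} ∪ GX={C,G} → {C,G,T} (+1)
site 2, node DGLX: DGX={C,G,T} ∩ L={C} → {C} (+0)
site 2, node JK: J={A} ∩ K={A} → {A} (+0)
site 2, node DGJKLX: DGLX={C} ∪ JK={A} → {A,C} (+1)
site 3, node GX: G={T} ∩ X={T} → {T} (+0)
site 3, node DGX: D={A} ∪ GX={T} → {A,T} (+1)
site 3, node DGLX: DGX={A,T} ∩ L={T} → {T} (+0)
site 3, node JK: J={A} ∪ K={T} → {A,T} (+1)
site 3, node DGJKLX: DGLX={T} ∩ JK={A,T} → {T} (+0)
site 4, node GX: G={C} ∪ X={G} → {C,G} (+1)
site 4, node DGX: D={A} ∪ GX={C,G} → {A,C,G} (+1)
site 4, node DGLX: DGX={A,C,G} ∩ L={G} → {G} (+0)
site 4, node JK: J={T} ∪ K={G} → {G,T} (+1)
site 4, node DGJKLX: DGLX={G} ∩ JK={G,T} → {G} (+0)
site 5, node GX: G={C} ∪ X={T} → {C,T} (+1)
site 5, node DGX: D={T} ∩ GX={C,T} → {T} (+0)
site 5, node DGLX: DGX={T} ∪ L={C} → {C,T} (+1)
site 5, node JK: J={A} ∪ K={C} → {A,C} (+1)
site 5, node DGJKLX: DGLX={C,T} ∩ JK={A,C} → {C} (+0)
per-site changes: [3, 3, 3, 2, 3, 3]; total = 17

17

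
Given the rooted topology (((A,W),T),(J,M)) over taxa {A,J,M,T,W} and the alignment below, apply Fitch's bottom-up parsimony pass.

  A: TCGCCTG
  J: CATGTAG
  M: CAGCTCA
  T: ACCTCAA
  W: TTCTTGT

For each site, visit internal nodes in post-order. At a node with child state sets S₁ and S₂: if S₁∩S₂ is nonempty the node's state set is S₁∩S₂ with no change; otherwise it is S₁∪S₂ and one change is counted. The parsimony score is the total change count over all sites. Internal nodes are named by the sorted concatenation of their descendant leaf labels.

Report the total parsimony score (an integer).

18

[col 0] AW: children A:{T}, W:{T} ∩→ {T}; cost 0
[col 0] ATW: children AW:{T}, T:{A} ∪→ {A,T}; cost 1
[col 0] JM: children J:{C}, M:{C} ∩→ {C}; cost 0
[col 0] AJMTW: children ATW:{A,T}, JM:{C} ∪→ {A,C,T}; cost 1
[col 1] AW: children A:{C}, W:{T} ∪→ {C,T}; cost 1
[col 1] ATW: children AW:{C,T}, T:{C} ∩→ {C}; cost 0
[col 1] JM: children J:{A}, M:{A} ∩→ {A}; cost 0
[col 1] AJMTW: children ATW:{C}, JM:{A} ∪→ {A,C}; cost 1
[col 2] AW: children A:{G}, W:{C} ∪→ {C,G}; cost 1
[col 2] ATW: children AW:{C,G}, T:{C} ∩→ {C}; cost 0
[col 2] JM: children J:{T}, M:{G} ∪→ {G,T}; cost 1
[col 2] AJMTW: children ATW:{C}, JM:{G,T} ∪→ {C,G,T}; cost 1
[col 3] AW: children A:{C}, W:{T} ∪→ {C,T}; cost 1
[col 3] ATW: children AW:{C,T}, T:{T} ∩→ {T}; cost 0
[col 3] JM: children J:{G}, M:{C} ∪→ {C,G}; cost 1
[col 3] AJMTW: children ATW:{T}, JM:{C,G} ∪→ {C,G,T}; cost 1
[col 4] AW: children A:{C}, W:{T} ∪→ {C,T}; cost 1
[col 4] ATW: children AW:{C,T}, T:{C} ∩→ {C}; cost 0
[col 4] JM: children J:{T}, M:{T} ∩→ {T}; cost 0
[col 4] AJMTW: children ATW:{C}, JM:{T} ∪→ {C,T}; cost 1
[col 5] AW: children A:{T}, W:{G} ∪→ {G,T}; cost 1
[col 5] ATW: children AW:{G,T}, T:{A} ∪→ {A,G,T}; cost 1
[col 5] JM: children J:{A}, M:{C} ∪→ {A,C}; cost 1
[col 5] AJMTW: children ATW:{A,G,T}, JM:{A,C} ∩→ {A}; cost 0
[col 6] AW: children A:{G}, W:{T} ∪→ {G,T}; cost 1
[col 6] ATW: children AW:{G,T}, T:{A} ∪→ {A,G,T}; cost 1
[col 6] JM: children J:{G}, M:{A} ∪→ {A,G}; cost 1
[col 6] AJMTW: children ATW:{A,G,T}, JM:{A,G} ∩→ {A,G}; cost 0
per-site changes: [2, 2, 3, 3, 2, 3, 3]; total = 18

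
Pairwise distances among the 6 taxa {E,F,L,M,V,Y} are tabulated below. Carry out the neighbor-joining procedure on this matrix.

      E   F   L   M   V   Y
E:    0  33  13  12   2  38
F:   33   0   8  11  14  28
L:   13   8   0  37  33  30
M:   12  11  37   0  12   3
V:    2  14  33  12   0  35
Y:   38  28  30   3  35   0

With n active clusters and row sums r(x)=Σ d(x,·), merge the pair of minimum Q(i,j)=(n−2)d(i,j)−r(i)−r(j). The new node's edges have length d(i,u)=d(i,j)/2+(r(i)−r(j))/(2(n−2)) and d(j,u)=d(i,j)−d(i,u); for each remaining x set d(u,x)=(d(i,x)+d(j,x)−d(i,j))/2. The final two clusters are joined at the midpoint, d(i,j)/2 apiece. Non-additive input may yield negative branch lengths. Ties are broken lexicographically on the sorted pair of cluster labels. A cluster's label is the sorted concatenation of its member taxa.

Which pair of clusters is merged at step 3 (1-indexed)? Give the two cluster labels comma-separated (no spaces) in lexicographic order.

EV,MY

iteration 1: select M,Y (d=3, Q=-197); attach at lengths (-47/8, 71/8); label the merged cluster MY
  updated: d(E,MY)=47/2, d(F,MY)=18, d(L,MY)=32, d(MY,V)=22
iteration 2: select E,V (d=2, Q=-273/2); attach at lengths (13/12, 11/12); label the merged cluster EV
  updated: d(EV,F)=45/2, d(EV,L)=22, d(EV,MY)=87/4
iteration 3: select EV,MY (d=87/4, Q=-189/2); attach at lengths (19/2, 49/4); label the merged cluster EMVY
  updated: d(EMVY,F)=75/8, d(EMVY,L)=129/8
iteration 4: select EMVY,F (d=75/8, Q=-67/2); attach at lengths (35/4, 5/8); label the merged cluster EFMVY
  updated: d(EFMVY,L)=59/8
iteration 5: select EFMVY,L (d=59/8); attach at lengths (59/16, 59/16); label the merged cluster EFLMVY
final tree: ((((E:13/12,V:11/12):19/2,(M:-47/8,Y:71/8):49/4):35/4,F:5/8):59/16,L:59/16)
total length: 87/2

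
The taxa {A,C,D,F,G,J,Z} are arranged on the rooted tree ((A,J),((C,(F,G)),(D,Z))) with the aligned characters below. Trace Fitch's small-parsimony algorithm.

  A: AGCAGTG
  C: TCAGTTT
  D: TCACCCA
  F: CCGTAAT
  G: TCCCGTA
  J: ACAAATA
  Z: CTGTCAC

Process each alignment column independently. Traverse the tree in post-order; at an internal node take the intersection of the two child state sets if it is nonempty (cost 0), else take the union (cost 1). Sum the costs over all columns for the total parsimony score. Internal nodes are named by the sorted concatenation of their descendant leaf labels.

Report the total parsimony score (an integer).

24

[col 0] AJ: children A:{A}, J:{A} ∩→ {A}; cost 0
[col 0] FG: children F:{C}, G:{T} ∪→ {C,T}; cost 1
[col 0] CFG: children C:{T}, FG:{C,T} ∩→ {T}; cost 0
[col 0] DZ: children D:{T}, Z:{C} ∪→ {C,T}; cost 1
[col 0] CDFGZ: children CFG:{T}, DZ:{C,T} ∩→ {T}; cost 0
[col 0] ACDFGJZ: children AJ:{A}, CDFGZ:{T} ∪→ {A,T}; cost 1
[col 1] AJ: children A:{G}, J:{C} ∪→ {C,G}; cost 1
[col 1] FG: children F:{C}, G:{C} ∩→ {C}; cost 0
[col 1] CFG: children C:{C}, FG:{C} ∩→ {C}; cost 0
[col 1] DZ: children D:{C}, Z:{T} ∪→ {C,T}; cost 1
[col 1] CDFGZ: children CFG:{C}, DZ:{C,T} ∩→ {C}; cost 0
[col 1] ACDFGJZ: children AJ:{C,G}, CDFGZ:{C} ∩→ {C}; cost 0
[col 2] AJ: children A:{C}, J:{A} ∪→ {A,C}; cost 1
[col 2] FG: children F:{G}, G:{C} ∪→ {C,G}; cost 1
[col 2] CFG: children C:{A}, FG:{C,G} ∪→ {A,C,G}; cost 1
[col 2] DZ: children D:{A}, Z:{G} ∪→ {A,G}; cost 1
[col 2] CDFGZ: children CFG:{A,C,G}, DZ:{A,G} ∩→ {A,G}; cost 0
[col 2] ACDFGJZ: children AJ:{A,C}, CDFGZ:{A,G} ∩→ {A}; cost 0
[col 3] AJ: children A:{A}, J:{A} ∩→ {A}; cost 0
[col 3] FG: children F:{T}, G:{C} ∪→ {C,T}; cost 1
[col 3] CFG: children C:{G}, FG:{C,T} ∪→ {C,G,T}; cost 1
[col 3] DZ: children D:{C}, Z:{T} ∪→ {C,T}; cost 1
[col 3] CDFGZ: children CFG:{C,G,T}, DZ:{C,T} ∩→ {C,T}; cost 0
[col 3] ACDFGJZ: children AJ:{A}, CDFGZ:{C,T} ∪→ {A,C,T}; cost 1
[col 4] AJ: children A:{G}, J:{A} ∪→ {A,G}; cost 1
[col 4] FG: children F:{A}, G:{G} ∪→ {A,G}; cost 1
[col 4] CFG: children C:{T}, FG:{A,G} ∪→ {A,G,T}; cost 1
[col 4] DZ: children D:{C}, Z:{C} ∩→ {C}; cost 0
[col 4] CDFGZ: children CFG:{A,G,T}, DZ:{C} ∪→ {A,C,G,T}; cost 1
[col 4] ACDFGJZ: children AJ:{A,G}, CDFGZ:{A,C,G,T} ∩→ {A,G}; cost 0
[col 5] AJ: children A:{T}, J:{T} ∩→ {T}; cost 0
[col 5] FG: children F:{A}, G:{T} ∪→ {A,T}; cost 1
[col 5] CFG: children C:{T}, FG:{A,T} ∩→ {T}; cost 0
[col 5] DZ: children D:{C}, Z:{A} ∪→ {A,C}; cost 1
[col 5] CDFGZ: children CFG:{T}, DZ:{A,C} ∪→ {A,C,T}; cost 1
[col 5] ACDFGJZ: children AJ:{T}, CDFGZ:{A,C,T} ∩→ {T}; cost 0
[col 6] AJ: children A:{G}, J:{A} ∪→ {A,G}; cost 1
[col 6] FG: children F:{T}, G:{A} ∪→ {A,T}; cost 1
[col 6] CFG: children C:{T}, FG:{A,T} ∩→ {T}; cost 0
[col 6] DZ: children D:{A}, Z:{C} ∪→ {A,C}; cost 1
[col 6] CDFGZ: children CFG:{T}, DZ:{A,C} ∪→ {A,C,T}; cost 1
[col 6] ACDFGJZ: children AJ:{A,G}, CDFGZ:{A,C,T} ∩→ {A}; cost 0
per-site changes: [3, 2, 4, 4, 4, 3, 4]; total = 24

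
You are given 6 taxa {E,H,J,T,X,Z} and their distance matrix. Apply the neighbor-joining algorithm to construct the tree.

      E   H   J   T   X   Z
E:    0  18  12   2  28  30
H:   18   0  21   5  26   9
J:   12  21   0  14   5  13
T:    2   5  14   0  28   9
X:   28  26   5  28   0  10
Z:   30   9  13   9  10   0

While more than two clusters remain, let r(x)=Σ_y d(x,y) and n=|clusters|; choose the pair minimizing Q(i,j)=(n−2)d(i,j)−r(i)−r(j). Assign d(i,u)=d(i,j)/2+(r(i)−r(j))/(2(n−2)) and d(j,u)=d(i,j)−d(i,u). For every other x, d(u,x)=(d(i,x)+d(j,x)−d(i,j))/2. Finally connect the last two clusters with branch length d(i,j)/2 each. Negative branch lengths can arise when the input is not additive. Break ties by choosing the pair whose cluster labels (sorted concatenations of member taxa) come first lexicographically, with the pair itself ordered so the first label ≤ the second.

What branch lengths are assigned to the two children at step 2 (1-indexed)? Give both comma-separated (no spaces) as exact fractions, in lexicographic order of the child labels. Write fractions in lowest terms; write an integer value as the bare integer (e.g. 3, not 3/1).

1. join J+X (d=5, Q=-142) ⇒ JX; edges |J|=-3/2, |X|=13/2
  updated: d(E,JX)=35/2, d(H,JX)=21, d(JX,T)=37/2, d(JX,Z)=9
2. join E+T (d=2, Q=-96) ⇒ ET; edges |E|=13/2, |T|=-9/2
  updated: d(ET,H)=21/2, d(ET,JX)=17, d(ET,Z)=37/2
3. join ET+H (d=21/2, Q=-131/2) ⇒ EHT; edges |ET|=53/8, |H|=31/8
  updated: d(EHT,JX)=55/4, d(EHT,Z)=17/2
4. join EHT+JX (d=55/4, Q=-125/4) ⇒ EHJTX; edges |EHT|=53/8, |JX|=57/8
  updated: d(EHJTX,Z)=15/8
5. join EHJTX+Z (d=15/8) ⇒ EHJTXZ; edges |EHJTX|=15/16, |Z|=15/16
final tree: ((((E:13/2,T:-9/2):53/8,H:31/8):53/8,(J:-3/2,X:13/2):57/8):15/16,Z:15/16)
total length: 265/8

13/2,-9/2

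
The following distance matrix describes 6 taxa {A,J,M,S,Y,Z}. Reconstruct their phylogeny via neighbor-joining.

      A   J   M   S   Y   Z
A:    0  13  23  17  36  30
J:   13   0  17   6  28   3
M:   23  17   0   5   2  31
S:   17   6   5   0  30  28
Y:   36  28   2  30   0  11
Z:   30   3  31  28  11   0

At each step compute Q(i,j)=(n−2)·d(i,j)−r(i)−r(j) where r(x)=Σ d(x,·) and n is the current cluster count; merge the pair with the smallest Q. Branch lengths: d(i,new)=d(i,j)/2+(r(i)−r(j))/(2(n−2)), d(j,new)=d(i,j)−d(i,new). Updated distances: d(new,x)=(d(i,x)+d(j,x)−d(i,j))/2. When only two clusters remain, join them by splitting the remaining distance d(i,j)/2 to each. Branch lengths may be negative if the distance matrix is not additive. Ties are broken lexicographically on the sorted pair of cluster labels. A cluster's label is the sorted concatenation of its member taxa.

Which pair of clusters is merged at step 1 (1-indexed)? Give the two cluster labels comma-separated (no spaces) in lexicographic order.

M,Y

iteration 1: select M,Y (d=2, Q=-177); attach at lengths (-21/8, 37/8); label the merged cluster MY
  updated: d(A,MY)=57/2, d(J,MY)=43/2, d(MY,S)=33/2, d(MY,Z)=20
iteration 2: select J,Z (d=3, Q=-231/2); attach at lengths (-19/4, 31/4); label the merged cluster JZ
  updated: d(A,JZ)=20, d(JZ,MY)=77/4, d(JZ,S)=31/2
iteration 3: select A,S (d=17, Q=-161/2); attach at lengths (101/8, 35/8); label the merged cluster AS
  updated: d(AS,JZ)=37/4, d(AS,MY)=14
iteration 4: select AS,JZ (d=37/4, Q=-85/2); attach at lengths (2, 29/4); label the merged cluster AJSZ
  updated: d(AJSZ,MY)=12
iteration 5: select AJSZ,MY (d=12); attach at lengths (6, 6); label the merged cluster AJMSYZ
final tree: (((A:101/8,S:35/8):2,(J:-19/4,Z:31/4):29/4):6,(M:-21/8,Y:37/8):6)
total length: 173/4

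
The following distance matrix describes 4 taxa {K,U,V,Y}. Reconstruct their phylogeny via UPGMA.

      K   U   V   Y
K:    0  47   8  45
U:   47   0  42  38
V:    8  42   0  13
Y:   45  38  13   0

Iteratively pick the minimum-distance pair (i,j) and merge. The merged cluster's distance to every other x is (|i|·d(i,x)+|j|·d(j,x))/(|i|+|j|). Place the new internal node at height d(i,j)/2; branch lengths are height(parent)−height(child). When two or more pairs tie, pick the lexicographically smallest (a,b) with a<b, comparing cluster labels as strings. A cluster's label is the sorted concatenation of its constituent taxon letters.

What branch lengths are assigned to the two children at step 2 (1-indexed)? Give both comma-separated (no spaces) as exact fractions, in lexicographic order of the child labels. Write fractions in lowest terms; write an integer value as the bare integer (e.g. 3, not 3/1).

step 1: merge (K,V) at d=8; branch lengths K→4, V→4; new cluster KV
  updated: d(KV,U)=89/2, d(KV,Y)=29
step 2: merge (KV,Y) at d=29; branch lengths KV→21/2, Y→29/2; new cluster KVY
  updated: d(KVY,U)=127/3
step 3: merge (KVY,U) at d=127/3; branch lengths KVY→20/3, U→127/6; new cluster KUVY
final tree: (((K:4,V:4):21/2,Y:29/2):20/3,U:127/6)
total length: 365/6

21/2,29/2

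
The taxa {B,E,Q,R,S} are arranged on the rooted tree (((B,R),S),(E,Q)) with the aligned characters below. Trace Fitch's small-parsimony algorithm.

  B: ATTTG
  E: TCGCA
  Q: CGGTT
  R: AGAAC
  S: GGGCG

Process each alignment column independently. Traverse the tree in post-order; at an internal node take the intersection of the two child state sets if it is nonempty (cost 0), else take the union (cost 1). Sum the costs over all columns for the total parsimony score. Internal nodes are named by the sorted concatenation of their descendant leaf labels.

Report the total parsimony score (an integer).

[col 0] BR: children B:{A}, R:{A} ∩→ {A}; cost 0
[col 0] BRS: children BR:{A}, S:{G} ∪→ {A,G}; cost 1
[col 0] EQ: children E:{T}, Q:{C} ∪→ {C,T}; cost 1
[col 0] BEQRS: children BRS:{A,G}, EQ:{C,T} ∪→ {A,C,G,T}; cost 1
[col 1] BR: children B:{T}, R:{G} ∪→ {G,T}; cost 1
[col 1] BRS: children BR:{G,T}, S:{G} ∩→ {G}; cost 0
[col 1] EQ: children E:{C}, Q:{G} ∪→ {C,G}; cost 1
[col 1] BEQRS: children BRS:{G}, EQ:{C,G} ∩→ {G}; cost 0
[col 2] BR: children B:{T}, R:{A} ∪→ {A,T}; cost 1
[col 2] BRS: children BR:{A,T}, S:{G} ∪→ {A,G,T}; cost 1
[col 2] EQ: children E:{G}, Q:{G} ∩→ {G}; cost 0
[col 2] BEQRS: children BRS:{A,G,T}, EQ:{G} ∩→ {G}; cost 0
[col 3] BR: children B:{T}, R:{A} ∪→ {A,T}; cost 1
[col 3] BRS: children BR:{A,T}, S:{C} ∪→ {A,C,T}; cost 1
[col 3] EQ: children E:{C}, Q:{T} ∪→ {C,T}; cost 1
[col 3] BEQRS: children BRS:{A,C,T}, EQ:{C,T} ∩→ {C,T}; cost 0
[col 4] BR: children B:{G}, R:{C} ∪→ {C,G}; cost 1
[col 4] BRS: children BR:{C,G}, S:{G} ∩→ {G}; cost 0
[col 4] EQ: children E:{A}, Q:{T} ∪→ {A,T}; cost 1
[col 4] BEQRS: children BRS:{G}, EQ:{A,T} ∪→ {A,G,T}; cost 1
per-site changes: [3, 2, 2, 3, 3]; total = 13

13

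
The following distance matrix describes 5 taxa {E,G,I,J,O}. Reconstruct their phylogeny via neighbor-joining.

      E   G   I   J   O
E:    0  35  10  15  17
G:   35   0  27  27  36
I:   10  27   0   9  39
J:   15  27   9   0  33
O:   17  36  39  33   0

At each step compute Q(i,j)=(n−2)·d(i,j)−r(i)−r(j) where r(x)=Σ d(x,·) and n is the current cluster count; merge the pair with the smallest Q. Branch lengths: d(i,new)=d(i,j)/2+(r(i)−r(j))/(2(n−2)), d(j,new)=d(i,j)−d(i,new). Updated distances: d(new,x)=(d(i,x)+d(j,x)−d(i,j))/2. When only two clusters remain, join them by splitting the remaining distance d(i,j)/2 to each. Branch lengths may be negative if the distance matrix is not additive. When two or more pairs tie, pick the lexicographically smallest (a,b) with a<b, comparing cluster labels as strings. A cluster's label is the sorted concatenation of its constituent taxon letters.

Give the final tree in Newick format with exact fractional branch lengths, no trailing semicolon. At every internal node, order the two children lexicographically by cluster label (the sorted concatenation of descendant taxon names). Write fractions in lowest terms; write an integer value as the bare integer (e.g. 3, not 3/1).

((((E:1/2,O:33/2):63/8,G:153/8):27/8,I:37/8):35/16,J:35/16)

step 1: merge (E,O) at d=17, Q=-151; branch lengths E→1/2, O→33/2; new cluster EO
  updated: d(EO,G)=27, d(EO,I)=16, d(EO,J)=31/2
step 2: merge (EO,G) at d=27, Q=-171/2; branch lengths EO→63/8, G→153/8; new cluster EGO
  updated: d(EGO,I)=8, d(EGO,J)=31/4
step 3: merge (EGO,I) at d=8, Q=-99/4; branch lengths EGO→27/8, I→37/8; new cluster EGIO
  updated: d(EGIO,J)=35/8
step 4: merge (EGIO,J) at d=35/8; branch lengths EGIO→35/16, J→35/16; new cluster EGIJO
final tree: ((((E:1/2,O:33/2):63/8,G:153/8):27/8,I:37/8):35/16,J:35/16)
total length: 451/8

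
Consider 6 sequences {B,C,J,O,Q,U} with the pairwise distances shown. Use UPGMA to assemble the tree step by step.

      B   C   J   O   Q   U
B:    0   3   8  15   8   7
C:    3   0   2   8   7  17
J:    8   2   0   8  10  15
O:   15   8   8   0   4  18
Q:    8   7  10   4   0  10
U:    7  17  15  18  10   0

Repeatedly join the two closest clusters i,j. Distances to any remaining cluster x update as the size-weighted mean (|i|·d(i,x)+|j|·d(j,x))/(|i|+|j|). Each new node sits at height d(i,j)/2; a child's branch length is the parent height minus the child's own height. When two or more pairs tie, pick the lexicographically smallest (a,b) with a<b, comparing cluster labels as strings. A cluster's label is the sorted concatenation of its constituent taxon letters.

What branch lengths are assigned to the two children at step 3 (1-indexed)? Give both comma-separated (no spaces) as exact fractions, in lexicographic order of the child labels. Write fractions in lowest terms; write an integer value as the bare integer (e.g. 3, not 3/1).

11/4,7/4

iteration 1: select C,J (d=2); attach at lengths (1, 1); label the merged cluster CJ
  updated: d(B,CJ)=11/2, d(CJ,O)=8, d(CJ,Q)=17/2, d(CJ,U)=16
iteration 2: select O,Q (d=4); attach at lengths (2, 2); label the merged cluster OQ
  updated: d(B,OQ)=23/2, d(CJ,OQ)=33/4, d(OQ,U)=14
iteration 3: select B,CJ (d=11/2); attach at lengths (11/4, 7/4); label the merged cluster BCJ
  updated: d(BCJ,OQ)=28/3, d(BCJ,U)=13
iteration 4: select BCJ,OQ (d=28/3); attach at lengths (23/12, 8/3); label the merged cluster BCJOQ
  updated: d(BCJOQ,U)=67/5
iteration 5: select BCJOQ,U (d=67/5); attach at lengths (61/30, 67/10); label the merged cluster BCJOQU
final tree: (((B:11/4,(C:1,J:1):7/4):23/12,(O:2,Q:2):8/3):61/30,U:67/10)
total length: 1429/60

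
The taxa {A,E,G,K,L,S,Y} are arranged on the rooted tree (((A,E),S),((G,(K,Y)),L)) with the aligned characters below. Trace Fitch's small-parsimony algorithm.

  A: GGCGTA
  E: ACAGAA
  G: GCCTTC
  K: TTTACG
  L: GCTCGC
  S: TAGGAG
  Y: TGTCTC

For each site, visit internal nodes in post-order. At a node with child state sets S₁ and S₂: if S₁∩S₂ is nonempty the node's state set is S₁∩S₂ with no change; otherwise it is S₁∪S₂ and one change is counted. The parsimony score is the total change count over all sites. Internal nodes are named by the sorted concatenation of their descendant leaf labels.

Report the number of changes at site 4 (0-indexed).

site 0, node AE: A={G} ∪ E={A} → {A,G} (+1)
site 0, node AES: AE={A,G} ∪ S={T} → {A,G,T} (+1)
site 0, node KY: K={T} ∩ Y={T} → {T} (+0)
site 0, node GKY: G={G} ∪ KY={T} → {G,T} (+1)
site 0, node GKLY: GKY={G,T} ∩ L={G} → {G} (+0)
site 0, node AEGKLSY: AES={A,G,T} ∩ GKLY={G} → {G} (+0)
site 1, node AE: A={G} ∪ E={C} → {C,G} (+1)
site 1, node AES: AE={C,G} ∪ S={A} → {A,C,G} (+1)
site 1, node KY: K={T} ∪ Y={G} → {G,T} (+1)
site 1, node GKY: G={C} ∪ KY={G,T} → {C,G,T} (+1)
site 1, node GKLY: GKY={C,G,T} ∩ L={C} → {C} (+0)
site 1, node AEGKLSY: AES={A,C,G} ∩ GKLY={C} → {C} (+0)
site 2, node AE: A={C} ∪ E={A} → {A,C} (+1)
site 2, node AES: AE={A,C} ∪ S={G} → {A,C,G} (+1)
site 2, node KY: K={T} ∩ Y={T} → {T} (+0)
site 2, node GKY: G={C} ∪ KY={T} → {C,T} (+1)
site 2, node GKLY: GKY={C,T} ∩ L={T} → {T} (+0)
site 2, node AEGKLSY: AES={A,C,G} ∪ GKLY={T} → {A,C,G,T} (+1)
site 3, node AE: A={G} ∩ E={G} → {G} (+0)
site 3, node AES: AE={G} ∩ S={G} → {G} (+0)
site 3, node KY: K={A} ∪ Y={C} → {A,C} (+1)
site 3, node GKY: G={T} ∪ KY={A,C} → {A,C,T} (+1)
site 3, node GKLY: GKY={A,C,T} ∩ L={C} → {C} (+0)
site 3, node AEGKLSY: AES={G} ∪ GKLY={C} → {C,G} (+1)
site 4, node AE: A={T} ∪ E={A} → {A,T} (+1)
site 4, node AES: AE={A,T} ∩ S={A} → {A} (+0)
site 4, node KY: K={C} ∪ Y={T} → {C,T} (+1)
site 4, node GKY: G={T} ∩ KY={C,T} → {T} (+0)
site 4, node GKLY: GKY={T} ∪ L={G} → {G,T} (+1)
site 4, node AEGKLSY: AES={A} ∪ GKLY={G,T} → {A,G,T} (+1)
site 5, node AE: A={A} ∩ E={A} → {A} (+0)
site 5, node AES: AE={A} ∪ S={G} → {A,G} (+1)
site 5, node KY: K={G} ∪ Y={C} → {C,G} (+1)
site 5, node GKY: G={C} ∩ KY={C,G} → {C} (+0)
site 5, node GKLY: GKY={C} ∩ L={C} → {C} (+0)
site 5, node AEGKLSY: AES={A,G} ∪ GKLY={C} → {A,C,G} (+1)
per-site changes: [3, 4, 4, 3, 4, 3]; total = 21

4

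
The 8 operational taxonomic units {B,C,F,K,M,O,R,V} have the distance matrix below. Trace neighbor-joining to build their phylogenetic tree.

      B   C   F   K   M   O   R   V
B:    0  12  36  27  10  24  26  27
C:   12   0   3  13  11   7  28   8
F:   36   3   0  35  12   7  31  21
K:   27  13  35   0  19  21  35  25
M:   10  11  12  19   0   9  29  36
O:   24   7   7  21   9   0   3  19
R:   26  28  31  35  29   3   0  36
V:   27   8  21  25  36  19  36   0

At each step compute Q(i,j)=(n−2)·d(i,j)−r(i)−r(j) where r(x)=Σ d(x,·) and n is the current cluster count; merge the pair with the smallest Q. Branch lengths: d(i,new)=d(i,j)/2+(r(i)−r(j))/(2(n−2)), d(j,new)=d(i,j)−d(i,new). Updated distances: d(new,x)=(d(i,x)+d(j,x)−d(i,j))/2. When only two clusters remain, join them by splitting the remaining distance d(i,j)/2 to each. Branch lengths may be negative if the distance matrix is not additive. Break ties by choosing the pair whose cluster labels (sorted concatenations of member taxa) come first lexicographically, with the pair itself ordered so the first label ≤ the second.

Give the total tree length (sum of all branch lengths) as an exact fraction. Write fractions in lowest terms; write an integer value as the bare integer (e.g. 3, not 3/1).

2015/32

1. join O+R (d=3, Q=-260) ⇒ OR; edges |O|=-20/3, |R|=29/3
  updated: d(B,OR)=47/2, d(C,OR)=16, d(F,OR)=35/2, d(K,OR)=53/2, d(M,OR)=35/2, d(OR,V)=26
2. join B+M (d=10, Q=-191) ⇒ BM; edges |B|=8, |M|=2
  updated: d(BM,C)=13/2, d(BM,F)=19, d(BM,K)=18, d(BM,OR)=31/2, d(BM,V)=53/2
3. join BM+K (d=18, Q=-131) ⇒ BKM; edges |BM|=5, |K|=13
  updated: d(BKM,C)=3/4, d(BKM,F)=18, d(BKM,OR)=12, d(BKM,V)=67/4
4. join BKM+OR (d=12, Q=-83) ⇒ BKMOR; edges |BKM|=2, |OR|=10
  updated: d(BKMOR,C)=19/8, d(BKMOR,F)=47/4, d(BKMOR,V)=123/8
5. join BKMOR+V (d=123/8, Q=-345/8) ⇒ BKMORV; edges |BKMOR|=127/32, |V|=365/32
  updated: d(BKMORV,C)=-5/2, d(BKMORV,F)=139/16
6. join BKMORV+C (d=-5/2, Q=-147/16) ⇒ BCKMORV; edges |BKMORV|=51/32, |C|=-131/32
  updated: d(BCKMORV,F)=227/32
7. join BCKMORV+F (d=227/32) ⇒ BCFKMORV; edges |BCKMORV|=227/64, |F|=227/64
final tree: ((((((B:8,M:2):5,K:13):2,(O:-20/3,R:29/3):10):127/32,V:365/32):51/32,C:-131/32):227/64,F:227/64)
total length: 2015/32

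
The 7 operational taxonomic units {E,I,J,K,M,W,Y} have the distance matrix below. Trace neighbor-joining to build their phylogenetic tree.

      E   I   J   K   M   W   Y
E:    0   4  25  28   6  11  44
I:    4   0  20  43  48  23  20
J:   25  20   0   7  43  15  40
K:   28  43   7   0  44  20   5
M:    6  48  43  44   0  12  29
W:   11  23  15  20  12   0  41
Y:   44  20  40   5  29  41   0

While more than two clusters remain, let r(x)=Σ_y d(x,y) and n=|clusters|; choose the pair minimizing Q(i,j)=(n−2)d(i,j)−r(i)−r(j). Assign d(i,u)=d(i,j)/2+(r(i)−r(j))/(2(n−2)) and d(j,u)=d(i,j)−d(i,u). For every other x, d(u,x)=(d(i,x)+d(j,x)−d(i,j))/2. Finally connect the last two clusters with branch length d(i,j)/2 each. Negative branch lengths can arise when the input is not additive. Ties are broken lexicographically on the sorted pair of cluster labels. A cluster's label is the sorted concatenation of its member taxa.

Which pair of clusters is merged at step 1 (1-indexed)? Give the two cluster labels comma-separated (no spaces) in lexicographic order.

step 1: merge (K,Y) at d=5, Q=-301; branch lengths K→-7/10, Y→57/10; new cluster KY
  updated: d(E,KY)=67/2, d(I,KY)=29, d(J,KY)=21, d(KY,M)=34, d(KY,W)=28
step 2: merge (E,M) at d=6, Q=-397/2; branch lengths E→-79/16, M→175/16; new cluster EM
  updated: d(EM,I)=23, d(EM,J)=31, d(EM,KY)=123/4, d(EM,W)=17/2
step 3: merge (EM,W) at d=17/2, Q=-569/4; branch lengths EM→59/8, W→9/8; new cluster EMW
  updated: d(EMW,I)=75/4, d(EMW,J)=75/4, d(EMW,KY)=201/8
step 4: merge (EMW,I) at d=75/4, Q=-743/8; branch lengths EMW→259/32, I→341/32; new cluster EIMW
  updated: d(EIMW,J)=10, d(EIMW,KY)=283/16
step 5: merge (EIMW,J) at d=10, Q=-779/16; branch lengths EIMW→107/32, J→213/32; new cluster EIJMW
  updated: d(EIJMW,KY)=459/32
step 6: merge (EIJMW,KY) at d=459/32; branch lengths EIJMW→459/64, KY→459/64; new cluster EIJKMWY
final tree: (((((E:-79/16,M:175/16):59/8,W:9/8):259/32,I:341/32):107/32,J:213/32):459/64,(K:-7/10,Y:57/10):459/64)
total length: 2003/32

K,Y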